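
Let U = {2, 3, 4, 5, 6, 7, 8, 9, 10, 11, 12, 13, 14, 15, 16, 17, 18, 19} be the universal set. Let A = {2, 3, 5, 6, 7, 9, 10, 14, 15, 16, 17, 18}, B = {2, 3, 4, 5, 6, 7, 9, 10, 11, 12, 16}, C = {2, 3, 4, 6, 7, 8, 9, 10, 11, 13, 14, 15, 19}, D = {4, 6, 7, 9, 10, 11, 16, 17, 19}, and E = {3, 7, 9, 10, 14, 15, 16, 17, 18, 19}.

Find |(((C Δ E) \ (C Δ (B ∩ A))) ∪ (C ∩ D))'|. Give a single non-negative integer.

C Δ E = {2, 4, 6, 8, 11, 13, 16, 17, 18}
B ∩ A = {2, 3, 5, 6, 7, 9, 10, 16}
C Δ (B ∩ A) = {4, 5, 8, 11, 13, 14, 15, 16, 19}
(C Δ E) \ (C Δ (B ∩ A)) = {2, 6, 17, 18}
C ∩ D = {4, 6, 7, 9, 10, 11, 19}
((C Δ E) \ (C Δ (B ∩ A))) ∪ (C ∩ D) = {2, 4, 6, 7, 9, 10, 11, 17, 18, 19}
(((C Δ E) \ (C Δ (B ∩ A))) ∪ (C ∩ D))' = {3, 5, 8, 12, 13, 14, 15, 16}
|(((C Δ E) \ (C Δ (B ∩ A))) ∪ (C ∩ D))'| = 8

8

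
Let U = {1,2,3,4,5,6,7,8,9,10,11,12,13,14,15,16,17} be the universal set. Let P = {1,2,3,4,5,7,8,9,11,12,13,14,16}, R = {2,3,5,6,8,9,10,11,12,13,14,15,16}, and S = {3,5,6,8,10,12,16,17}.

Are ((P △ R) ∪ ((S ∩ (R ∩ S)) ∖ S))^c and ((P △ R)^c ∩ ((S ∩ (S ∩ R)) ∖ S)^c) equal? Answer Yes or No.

P △ R = {1,4,6,7,10,15}
R ∩ S = {3,5,6,8,10,12,16}
S ∩ (R ∩ S) = {3,5,6,8,10,12,16}
(S ∩ (R ∩ S)) ∖ S = {}
(P △ R) ∪ ((S ∩ (R ∩ S)) ∖ S) = {1,4,6,7,10,15}
((P △ R) ∪ ((S ∩ (R ∩ S)) ∖ S))^c = {2,3,5,8,9,11,12,13,14,16,17}
(P △ R)^c = {2,3,5,8,9,11,12,13,14,16,17}
S ∩ R = {3,5,6,8,10,12,16}
S ∩ (S ∩ R) = {3,5,6,8,10,12,16}
(S ∩ (S ∩ R)) ∖ S = {}
((S ∩ (S ∩ R)) ∖ S)^c = {1,2,3,4,5,6,7,8,9,10,11,12,13,14,15,16,17}
(P △ R)^c ∩ ((S ∩ (S ∩ R)) ∖ S)^c = {2,3,5,8,9,11,12,13,14,16,17}
Both equal {2,3,5,8,9,11,12,13,14,16,17}, so ((P △ R) ∪ ((S ∩ (R ∩ S)) ∖ S))^c = (P △ R)^c ∩ ((S ∩ (S ∩ R)) ∖ S)^c.

Yes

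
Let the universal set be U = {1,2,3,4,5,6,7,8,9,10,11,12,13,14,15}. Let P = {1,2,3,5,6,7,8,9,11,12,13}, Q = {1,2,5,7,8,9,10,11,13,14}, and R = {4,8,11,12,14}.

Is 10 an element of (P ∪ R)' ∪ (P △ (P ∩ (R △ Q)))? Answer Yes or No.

Yes

10 ∉ P and 10 ∉ R, so 10 ∉ P ∪ R
10 ∈ (P ∪ R)' since 10 ∉ (P ∪ R)
10 ∉ R and 10 ∈ Q, so 10 ∈ R △ Q
10 ∉ P and 10 ∈ (R △ Q), so 10 ∉ P ∩ (R △ Q)
10 ∉ P and 10 ∉ (P ∩ (R △ Q)), so 10 ∉ P △ (P ∩ (R △ Q))
10 ∈ (P ∪ R)' and 10 ∉ (P △ (P ∩ (R △ Q))), so 10 ∈ (P ∪ R)' ∪ (P △ (P ∩ (R △ Q)))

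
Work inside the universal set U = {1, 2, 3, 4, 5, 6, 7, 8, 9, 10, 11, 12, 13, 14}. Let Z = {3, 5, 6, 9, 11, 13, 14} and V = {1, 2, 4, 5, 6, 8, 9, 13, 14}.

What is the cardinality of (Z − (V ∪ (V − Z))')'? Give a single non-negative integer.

9

V − Z = {1, 2, 4, 8}
V ∪ (V − Z) = {1, 2, 4, 5, 6, 8, 9, 13, 14}
(V ∪ (V − Z))' = {3, 7, 10, 11, 12}
Z − (V ∪ (V − Z))' = {5, 6, 9, 13, 14}
(Z − (V ∪ (V − Z))')' = {1, 2, 3, 4, 7, 8, 10, 11, 12}
|(Z − (V ∪ (V − Z))')'| = 9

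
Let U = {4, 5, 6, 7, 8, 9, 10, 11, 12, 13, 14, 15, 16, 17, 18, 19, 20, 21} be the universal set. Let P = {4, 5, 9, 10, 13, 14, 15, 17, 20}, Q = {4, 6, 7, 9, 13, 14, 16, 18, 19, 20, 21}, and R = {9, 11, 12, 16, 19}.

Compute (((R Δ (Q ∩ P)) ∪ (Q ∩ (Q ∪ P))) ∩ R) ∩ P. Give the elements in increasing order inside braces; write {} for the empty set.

Q ∩ P = {4, 9, 13, 14, 20}
R Δ (Q ∩ P) = {4, 11, 12, 13, 14, 16, 19, 20}
Q ∪ P = {4, 5, 6, 7, 9, 10, 13, 14, 15, 16, 17, 18, 19, 20, 21}
Q ∩ (Q ∪ P) = {4, 6, 7, 9, 13, 14, 16, 18, 19, 20, 21}
(R Δ (Q ∩ P)) ∪ (Q ∩ (Q ∪ P)) = {4, 6, 7, 9, 11, 12, 13, 14, 16, 18, 19, 20, 21}
((R Δ (Q ∩ P)) ∪ (Q ∩ (Q ∪ P))) ∩ R = {9, 11, 12, 16, 19}
(((R Δ (Q ∩ P)) ∪ (Q ∩ (Q ∪ P))) ∩ R) ∩ P = {9}

{9}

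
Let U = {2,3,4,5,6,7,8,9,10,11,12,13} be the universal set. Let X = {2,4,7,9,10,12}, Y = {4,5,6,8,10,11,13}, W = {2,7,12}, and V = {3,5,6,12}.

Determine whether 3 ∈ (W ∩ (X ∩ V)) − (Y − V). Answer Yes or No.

No

3 ∉ X and 3 ∈ V, so 3 ∉ X ∩ V
3 ∉ W and 3 ∉ (X ∩ V), so 3 ∉ W ∩ (X ∩ V)
3 ∉ Y and 3 ∈ V, so 3 ∉ Y − V
3 ∉ (W ∩ (X ∩ V)) and 3 ∉ (Y − V), so 3 ∉ (W ∩ (X ∩ V)) − (Y − V)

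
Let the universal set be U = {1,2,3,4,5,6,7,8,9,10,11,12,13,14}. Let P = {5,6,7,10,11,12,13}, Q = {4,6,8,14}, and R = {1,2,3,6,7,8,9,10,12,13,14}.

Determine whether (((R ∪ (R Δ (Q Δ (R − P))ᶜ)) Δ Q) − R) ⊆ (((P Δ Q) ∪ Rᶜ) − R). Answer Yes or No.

R − P = {1,2,3,8,9,14}
Q Δ (R − P) = {1,2,3,4,6,9}
(Q Δ (R − P))ᶜ = {5,7,8,10,11,12,13,14}
R Δ (Q Δ (R − P))ᶜ = {1,2,3,5,6,9,11}
R ∪ (R Δ (Q Δ (R − P))ᶜ) = {1,2,3,5,6,7,8,9,10,11,12,13,14}
(R ∪ (R Δ (Q Δ (R − P))ᶜ)) Δ Q = {1,2,3,4,5,7,9,10,11,12,13}
((R ∪ (R Δ (Q Δ (R − P))ᶜ)) Δ Q) − R = {4,5,11}
P Δ Q = {4,5,7,8,10,11,12,13,14}
Rᶜ = {4,5,11}
(P Δ Q) ∪ Rᶜ = {4,5,7,8,10,11,12,13,14}
((P Δ Q) ∪ Rᶜ) − R = {4,5,11}
Every element of {4,5,11} is in {4,5,11}, so ((R ∪ (R Δ (Q Δ (R − P))ᶜ)) Δ Q) − R ⊆ ((P Δ Q) ∪ Rᶜ) − R.

Yes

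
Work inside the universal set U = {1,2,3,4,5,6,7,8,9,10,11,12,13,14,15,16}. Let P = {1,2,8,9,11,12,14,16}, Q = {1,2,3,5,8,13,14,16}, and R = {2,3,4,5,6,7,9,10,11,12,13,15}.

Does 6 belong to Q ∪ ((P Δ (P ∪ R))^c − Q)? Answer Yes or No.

6 ∉ P and 6 ∈ R, so 6 ∈ P ∪ R
6 ∉ P and 6 ∈ (P ∪ R), so 6 ∈ P Δ (P ∪ R)
6 ∉ (P Δ (P ∪ R))^c since 6 ∈ (P Δ (P ∪ R))
6 ∉ (P Δ (P ∪ R))^c and 6 ∉ Q, so 6 ∉ (P Δ (P ∪ R))^c − Q
6 ∉ Q and 6 ∉ ((P Δ (P ∪ R))^c − Q), so 6 ∉ Q ∪ ((P Δ (P ∪ R))^c − Q)

No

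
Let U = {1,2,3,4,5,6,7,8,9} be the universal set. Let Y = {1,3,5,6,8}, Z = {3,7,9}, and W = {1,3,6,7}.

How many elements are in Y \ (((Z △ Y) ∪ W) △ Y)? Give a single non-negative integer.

5

Z △ Y = {1,5,6,7,8,9}
(Z △ Y) ∪ W = {1,3,5,6,7,8,9}
((Z △ Y) ∪ W) △ Y = {7,9}
Y \ (((Z △ Y) ∪ W) △ Y) = {1,3,5,6,8}
|Y \ (((Z △ Y) ∪ W) △ Y)| = 5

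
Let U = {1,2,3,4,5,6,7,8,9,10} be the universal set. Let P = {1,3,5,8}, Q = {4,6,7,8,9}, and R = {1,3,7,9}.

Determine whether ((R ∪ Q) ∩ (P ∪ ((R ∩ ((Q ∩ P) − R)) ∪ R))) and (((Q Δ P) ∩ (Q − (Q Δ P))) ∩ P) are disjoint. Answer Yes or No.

Yes

R ∪ Q = {1,3,4,6,7,8,9}
Q ∩ P = {8}
(Q ∩ P) − R = {8}
R ∩ ((Q ∩ P) − R) = {}
(R ∩ ((Q ∩ P) − R)) ∪ R = {1,3,7,9}
P ∪ ((R ∩ ((Q ∩ P) − R)) ∪ R) = {1,3,5,7,8,9}
(R ∪ Q) ∩ (P ∪ ((R ∩ ((Q ∩ P) − R)) ∪ R)) = {1,3,7,8,9}
Q Δ P = {1,3,4,5,6,7,9}
Q − (Q Δ P) = {8}
(Q Δ P) ∩ (Q − (Q Δ P)) = {}
((Q Δ P) ∩ (Q − (Q Δ P))) ∩ P = {}
{1,3,7,8,9} and {} share no elements.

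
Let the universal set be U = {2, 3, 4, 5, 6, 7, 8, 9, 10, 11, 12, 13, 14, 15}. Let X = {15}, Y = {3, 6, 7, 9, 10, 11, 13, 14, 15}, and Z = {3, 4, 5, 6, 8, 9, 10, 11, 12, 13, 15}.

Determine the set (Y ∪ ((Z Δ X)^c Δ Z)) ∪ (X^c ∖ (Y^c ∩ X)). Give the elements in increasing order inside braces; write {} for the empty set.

Z Δ X = {3, 4, 5, 6, 8, 9, 10, 11, 12, 13}
(Z Δ X)^c = {2, 7, 14, 15}
(Z Δ X)^c Δ Z = {2, 3, 4, 5, 6, 7, 8, 9, 10, 11, 12, 13, 14}
Y ∪ ((Z Δ X)^c Δ Z) = {2, 3, 4, 5, 6, 7, 8, 9, 10, 11, 12, 13, 14, 15}
X^c = {2, 3, 4, 5, 6, 7, 8, 9, 10, 11, 12, 13, 14}
Y^c = {2, 4, 5, 8, 12}
Y^c ∩ X = {}
X^c ∖ (Y^c ∩ X) = {2, 3, 4, 5, 6, 7, 8, 9, 10, 11, 12, 13, 14}
(Y ∪ ((Z Δ X)^c Δ Z)) ∪ (X^c ∖ (Y^c ∩ X)) = {2, 3, 4, 5, 6, 7, 8, 9, 10, 11, 12, 13, 14, 15}

{2, 3, 4, 5, 6, 7, 8, 9, 10, 11, 12, 13, 14, 15}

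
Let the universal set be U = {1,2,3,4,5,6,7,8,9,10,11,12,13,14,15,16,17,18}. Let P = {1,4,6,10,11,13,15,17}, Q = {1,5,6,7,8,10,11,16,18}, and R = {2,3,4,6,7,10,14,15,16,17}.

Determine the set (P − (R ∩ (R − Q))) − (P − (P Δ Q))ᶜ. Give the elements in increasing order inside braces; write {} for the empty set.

R − Q = {2,3,4,14,15,17}
R ∩ (R − Q) = {2,3,4,14,15,17}
P − (R ∩ (R − Q)) = {1,6,10,11,13}
P Δ Q = {4,5,7,8,13,15,16,17,18}
P − (P Δ Q) = {1,6,10,11}
(P − (P Δ Q))ᶜ = {2,3,4,5,7,8,9,12,13,14,15,16,17,18}
(P − (R ∩ (R − Q))) − (P − (P Δ Q))ᶜ = {1,6,10,11}

{1,6,10,11}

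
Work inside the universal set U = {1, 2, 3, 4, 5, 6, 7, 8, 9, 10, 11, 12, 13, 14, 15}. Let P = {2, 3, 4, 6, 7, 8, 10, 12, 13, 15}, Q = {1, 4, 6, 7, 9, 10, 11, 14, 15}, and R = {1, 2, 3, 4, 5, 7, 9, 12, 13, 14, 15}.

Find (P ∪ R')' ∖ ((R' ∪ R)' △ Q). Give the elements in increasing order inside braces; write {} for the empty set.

{5}

R' = {6, 8, 10, 11}
P ∪ R' = {2, 3, 4, 6, 7, 8, 10, 11, 12, 13, 15}
(P ∪ R')' = {1, 5, 9, 14}
R' ∪ R = {1, 2, 3, 4, 5, 6, 7, 8, 9, 10, 11, 12, 13, 14, 15}
(R' ∪ R)' = {}
(R' ∪ R)' △ Q = {1, 4, 6, 7, 9, 10, 11, 14, 15}
(P ∪ R')' ∖ ((R' ∪ R)' △ Q) = {5}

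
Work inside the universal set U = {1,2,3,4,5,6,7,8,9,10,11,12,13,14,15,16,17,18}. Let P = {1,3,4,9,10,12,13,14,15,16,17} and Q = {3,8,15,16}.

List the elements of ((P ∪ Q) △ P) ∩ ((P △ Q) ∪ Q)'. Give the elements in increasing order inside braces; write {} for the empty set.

{}

P ∪ Q = {1,3,4,8,9,10,12,13,14,15,16,17}
(P ∪ Q) △ P = {8}
P △ Q = {1,4,8,9,10,12,13,14,17}
(P △ Q) ∪ Q = {1,3,4,8,9,10,12,13,14,15,16,17}
((P △ Q) ∪ Q)' = {2,5,6,7,11,18}
((P ∪ Q) △ P) ∩ ((P △ Q) ∪ Q)' = {}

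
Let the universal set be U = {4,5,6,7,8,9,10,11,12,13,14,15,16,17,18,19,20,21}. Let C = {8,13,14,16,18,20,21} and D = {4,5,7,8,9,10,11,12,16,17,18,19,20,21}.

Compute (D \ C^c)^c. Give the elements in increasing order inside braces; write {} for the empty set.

C^c = {4,5,6,7,9,10,11,12,15,17,19}
D \ C^c = {8,16,18,20,21}
(D \ C^c)^c = {4,5,6,7,9,10,11,12,13,14,15,17,19}

{4,5,6,7,9,10,11,12,13,14,15,17,19}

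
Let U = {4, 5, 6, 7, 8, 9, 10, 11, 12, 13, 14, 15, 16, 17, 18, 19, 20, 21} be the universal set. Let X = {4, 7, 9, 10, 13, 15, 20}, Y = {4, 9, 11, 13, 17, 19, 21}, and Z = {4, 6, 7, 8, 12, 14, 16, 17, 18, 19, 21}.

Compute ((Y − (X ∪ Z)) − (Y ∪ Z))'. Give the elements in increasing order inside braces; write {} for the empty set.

X ∪ Z = {4, 6, 7, 8, 9, 10, 12, 13, 14, 15, 16, 17, 18, 19, 20, 21}
Y − (X ∪ Z) = {11}
Y ∪ Z = {4, 6, 7, 8, 9, 11, 12, 13, 14, 16, 17, 18, 19, 21}
(Y − (X ∪ Z)) − (Y ∪ Z) = {}
((Y − (X ∪ Z)) − (Y ∪ Z))' = {4, 5, 6, 7, 8, 9, 10, 11, 12, 13, 14, 15, 16, 17, 18, 19, 20, 21}

{4, 5, 6, 7, 8, 9, 10, 11, 12, 13, 14, 15, 16, 17, 18, 19, 20, 21}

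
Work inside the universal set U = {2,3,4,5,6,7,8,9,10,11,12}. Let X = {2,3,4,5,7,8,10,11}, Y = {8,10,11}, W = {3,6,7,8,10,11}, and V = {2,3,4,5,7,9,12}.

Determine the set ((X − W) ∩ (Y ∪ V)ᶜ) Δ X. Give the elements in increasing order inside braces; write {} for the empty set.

{2,3,4,5,7,8,10,11}

X − W = {2,4,5}
Y ∪ V = {2,3,4,5,7,8,9,10,11,12}
(Y ∪ V)ᶜ = {6}
(X − W) ∩ (Y ∪ V)ᶜ = {}
((X − W) ∩ (Y ∪ V)ᶜ) Δ X = {2,3,4,5,7,8,10,11}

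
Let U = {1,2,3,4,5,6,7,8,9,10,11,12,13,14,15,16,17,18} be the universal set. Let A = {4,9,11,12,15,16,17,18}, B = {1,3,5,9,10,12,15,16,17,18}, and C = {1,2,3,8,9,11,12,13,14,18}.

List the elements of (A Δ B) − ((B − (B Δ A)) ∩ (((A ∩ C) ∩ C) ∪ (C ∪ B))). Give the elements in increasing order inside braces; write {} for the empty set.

A Δ B = {1,3,4,5,10,11}
B Δ A = {1,3,4,5,10,11}
B − (B Δ A) = {9,12,15,16,17,18}
A ∩ C = {9,11,12,18}
(A ∩ C) ∩ C = {9,11,12,18}
C ∪ B = {1,2,3,5,8,9,10,11,12,13,14,15,16,17,18}
((A ∩ C) ∩ C) ∪ (C ∪ B) = {1,2,3,5,8,9,10,11,12,13,14,15,16,17,18}
(B − (B Δ A)) ∩ (((A ∩ C) ∩ C) ∪ (C ∪ B)) = {9,12,15,16,17,18}
(A Δ B) − ((B − (B Δ A)) ∩ (((A ∩ C) ∩ C) ∪ (C ∪ B))) = {1,3,4,5,10,11}

{1,3,4,5,10,11}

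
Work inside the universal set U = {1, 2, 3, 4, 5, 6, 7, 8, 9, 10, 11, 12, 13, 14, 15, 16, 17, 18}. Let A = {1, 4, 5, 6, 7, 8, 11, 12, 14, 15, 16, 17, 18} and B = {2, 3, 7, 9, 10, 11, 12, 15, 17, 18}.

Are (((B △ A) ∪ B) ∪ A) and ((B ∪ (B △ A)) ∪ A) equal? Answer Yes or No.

B △ A = {1, 2, 3, 4, 5, 6, 8, 9, 10, 14, 16}
(B △ A) ∪ B = {1, 2, 3, 4, 5, 6, 7, 8, 9, 10, 11, 12, 14, 15, 16, 17, 18}
((B △ A) ∪ B) ∪ A = {1, 2, 3, 4, 5, 6, 7, 8, 9, 10, 11, 12, 14, 15, 16, 17, 18}
B ∪ (B △ A) = {1, 2, 3, 4, 5, 6, 7, 8, 9, 10, 11, 12, 14, 15, 16, 17, 18}
(B ∪ (B △ A)) ∪ A = {1, 2, 3, 4, 5, 6, 7, 8, 9, 10, 11, 12, 14, 15, 16, 17, 18}
Both equal {1, 2, 3, 4, 5, 6, 7, 8, 9, 10, 11, 12, 14, 15, 16, 17, 18}, so ((B △ A) ∪ B) ∪ A = (B ∪ (B △ A)) ∪ A.

Yes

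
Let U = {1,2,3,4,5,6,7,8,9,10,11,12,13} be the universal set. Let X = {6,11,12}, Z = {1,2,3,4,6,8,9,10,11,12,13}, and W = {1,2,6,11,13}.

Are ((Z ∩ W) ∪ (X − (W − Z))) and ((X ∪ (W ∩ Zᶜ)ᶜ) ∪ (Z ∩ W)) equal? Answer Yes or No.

Z ∩ W = {1,2,6,11,13}
W − Z = {}
X − (W − Z) = {6,11,12}
(Z ∩ W) ∪ (X − (W − Z)) = {1,2,6,11,12,13}
Zᶜ = {5,7}
W ∩ Zᶜ = {}
(W ∩ Zᶜ)ᶜ = {1,2,3,4,5,6,7,8,9,10,11,12,13}
X ∪ (W ∩ Zᶜ)ᶜ = {1,2,3,4,5,6,7,8,9,10,11,12,13}
(X ∪ (W ∩ Zᶜ)ᶜ) ∪ (Z ∩ W) = {1,2,3,4,5,6,7,8,9,10,11,12,13}
3 ∈ (X ∪ (W ∩ Zᶜ)ᶜ) ∪ (Z ∩ W) but 3 ∉ (Z ∩ W) ∪ (X − (W − Z)), so they differ.

No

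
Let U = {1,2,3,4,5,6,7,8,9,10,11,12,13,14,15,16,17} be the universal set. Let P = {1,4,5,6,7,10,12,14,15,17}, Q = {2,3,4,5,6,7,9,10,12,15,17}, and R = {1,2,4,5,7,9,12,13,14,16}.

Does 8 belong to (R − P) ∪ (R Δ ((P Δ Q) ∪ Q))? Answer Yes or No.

8 ∉ R and 8 ∉ P, so 8 ∉ R − P
8 ∉ P and 8 ∉ Q, so 8 ∉ P Δ Q
8 ∉ (P Δ Q) and 8 ∉ Q, so 8 ∉ (P Δ Q) ∪ Q
8 ∉ R and 8 ∉ ((P Δ Q) ∪ Q), so 8 ∉ R Δ ((P Δ Q) ∪ Q)
8 ∉ (R − P) and 8 ∉ (R Δ ((P Δ Q) ∪ Q)), so 8 ∉ (R − P) ∪ (R Δ ((P Δ Q) ∪ Q))

No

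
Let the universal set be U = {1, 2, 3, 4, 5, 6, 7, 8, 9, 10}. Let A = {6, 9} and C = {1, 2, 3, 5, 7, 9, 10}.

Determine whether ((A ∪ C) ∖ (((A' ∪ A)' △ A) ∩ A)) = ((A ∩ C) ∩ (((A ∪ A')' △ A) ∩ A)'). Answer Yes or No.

A ∪ C = {1, 2, 3, 5, 6, 7, 9, 10}
A' = {1, 2, 3, 4, 5, 7, 8, 10}
A' ∪ A = {1, 2, 3, 4, 5, 6, 7, 8, 9, 10}
(A' ∪ A)' = {}
(A' ∪ A)' △ A = {6, 9}
((A' ∪ A)' △ A) ∩ A = {6, 9}
(A ∪ C) ∖ (((A' ∪ A)' △ A) ∩ A) = {1, 2, 3, 5, 7, 10}
A ∩ C = {9}
A ∪ A' = {1, 2, 3, 4, 5, 6, 7, 8, 9, 10}
(A ∪ A')' = {}
(A ∪ A')' △ A = {6, 9}
((A ∪ A')' △ A) ∩ A = {6, 9}
(((A ∪ A')' △ A) ∩ A)' = {1, 2, 3, 4, 5, 7, 8, 10}
(A ∩ C) ∩ (((A ∪ A')' △ A) ∩ A)' = {}
1 ∈ (A ∪ C) ∖ (((A' ∪ A)' △ A) ∩ A) but 1 ∉ (A ∩ C) ∩ (((A ∪ A')' △ A) ∩ A)', so they differ.

No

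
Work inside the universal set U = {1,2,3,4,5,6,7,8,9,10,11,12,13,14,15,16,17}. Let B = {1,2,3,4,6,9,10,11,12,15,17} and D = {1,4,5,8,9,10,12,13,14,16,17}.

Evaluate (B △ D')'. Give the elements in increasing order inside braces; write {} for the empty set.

D' = {2,3,6,7,11,15}
B △ D' = {1,4,7,9,10,12,17}
(B △ D')' = {2,3,5,6,8,11,13,14,15,16}

{2,3,5,6,8,11,13,14,15,16}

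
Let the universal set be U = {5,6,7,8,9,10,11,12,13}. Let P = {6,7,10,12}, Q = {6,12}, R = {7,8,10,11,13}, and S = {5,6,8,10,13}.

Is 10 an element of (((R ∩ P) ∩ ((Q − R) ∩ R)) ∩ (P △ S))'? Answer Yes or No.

Yes

10 ∈ R and 10 ∈ P, so 10 ∈ R ∩ P
10 ∉ Q and 10 ∈ R, so 10 ∉ Q − R
10 ∉ (Q − R) and 10 ∈ R, so 10 ∉ (Q − R) ∩ R
10 ∈ (R ∩ P) and 10 ∉ ((Q − R) ∩ R), so 10 ∉ (R ∩ P) ∩ ((Q − R) ∩ R)
10 ∈ P and 10 ∈ S, so 10 ∉ P △ S
10 ∉ ((R ∩ P) ∩ ((Q − R) ∩ R)) and 10 ∉ (P △ S), so 10 ∉ ((R ∩ P) ∩ ((Q − R) ∩ R)) ∩ (P △ S)
10 ∈ (((R ∩ P) ∩ ((Q − R) ∩ R)) ∩ (P △ S))' since 10 ∉ (((R ∩ P) ∩ ((Q − R) ∩ R)) ∩ (P △ S))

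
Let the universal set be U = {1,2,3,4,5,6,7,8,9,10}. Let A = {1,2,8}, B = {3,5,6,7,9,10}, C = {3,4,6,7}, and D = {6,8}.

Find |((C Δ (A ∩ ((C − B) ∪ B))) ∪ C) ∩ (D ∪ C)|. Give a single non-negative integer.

C − B = {4}
(C − B) ∪ B = {3,4,5,6,7,9,10}
A ∩ ((C − B) ∪ B) = {}
C Δ (A ∩ ((C − B) ∪ B)) = {3,4,6,7}
(C Δ (A ∩ ((C − B) ∪ B))) ∪ C = {3,4,6,7}
D ∪ C = {3,4,6,7,8}
((C Δ (A ∩ ((C − B) ∪ B))) ∪ C) ∩ (D ∪ C) = {3,4,6,7}
|((C Δ (A ∩ ((C − B) ∪ B))) ∪ C) ∩ (D ∪ C)| = 4

4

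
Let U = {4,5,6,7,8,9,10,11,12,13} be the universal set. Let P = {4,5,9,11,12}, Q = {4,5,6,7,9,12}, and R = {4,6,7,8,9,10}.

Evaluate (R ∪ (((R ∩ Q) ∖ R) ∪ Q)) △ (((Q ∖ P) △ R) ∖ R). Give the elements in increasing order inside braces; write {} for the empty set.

{4,5,6,7,8,9,10,12}

R ∩ Q = {4,6,7,9}
(R ∩ Q) ∖ R = {}
((R ∩ Q) ∖ R) ∪ Q = {4,5,6,7,9,12}
R ∪ (((R ∩ Q) ∖ R) ∪ Q) = {4,5,6,7,8,9,10,12}
Q ∖ P = {6,7}
(Q ∖ P) △ R = {4,8,9,10}
((Q ∖ P) △ R) ∖ R = {}
(R ∪ (((R ∩ Q) ∖ R) ∪ Q)) △ (((Q ∖ P) △ R) ∖ R) = {4,5,6,7,8,9,10,12}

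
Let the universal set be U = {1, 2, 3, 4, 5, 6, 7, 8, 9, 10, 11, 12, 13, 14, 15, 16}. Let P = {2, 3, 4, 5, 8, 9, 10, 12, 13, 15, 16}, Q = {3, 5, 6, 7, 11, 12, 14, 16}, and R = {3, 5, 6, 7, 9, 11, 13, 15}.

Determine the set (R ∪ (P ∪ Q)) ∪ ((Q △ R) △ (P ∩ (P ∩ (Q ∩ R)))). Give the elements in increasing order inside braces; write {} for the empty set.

{2, 3, 4, 5, 6, 7, 8, 9, 10, 11, 12, 13, 14, 15, 16}

P ∪ Q = {2, 3, 4, 5, 6, 7, 8, 9, 10, 11, 12, 13, 14, 15, 16}
R ∪ (P ∪ Q) = {2, 3, 4, 5, 6, 7, 8, 9, 10, 11, 12, 13, 14, 15, 16}
Q △ R = {9, 12, 13, 14, 15, 16}
Q ∩ R = {3, 5, 6, 7, 11}
P ∩ (Q ∩ R) = {3, 5}
P ∩ (P ∩ (Q ∩ R)) = {3, 5}
(Q △ R) △ (P ∩ (P ∩ (Q ∩ R))) = {3, 5, 9, 12, 13, 14, 15, 16}
(R ∪ (P ∪ Q)) ∪ ((Q △ R) △ (P ∩ (P ∩ (Q ∩ R)))) = {2, 3, 4, 5, 6, 7, 8, 9, 10, 11, 12, 13, 14, 15, 16}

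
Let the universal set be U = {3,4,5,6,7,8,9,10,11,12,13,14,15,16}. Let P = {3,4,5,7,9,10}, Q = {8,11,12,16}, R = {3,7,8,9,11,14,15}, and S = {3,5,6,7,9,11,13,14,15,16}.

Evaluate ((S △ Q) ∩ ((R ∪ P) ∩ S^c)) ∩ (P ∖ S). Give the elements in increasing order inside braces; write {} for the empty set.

S △ Q = {3,5,6,7,8,9,12,13,14,15}
R ∪ P = {3,4,5,7,8,9,10,11,14,15}
S^c = {4,8,10,12}
(R ∪ P) ∩ S^c = {4,8,10}
(S △ Q) ∩ ((R ∪ P) ∩ S^c) = {8}
P ∖ S = {4,10}
((S △ Q) ∩ ((R ∪ P) ∩ S^c)) ∩ (P ∖ S) = {}

{}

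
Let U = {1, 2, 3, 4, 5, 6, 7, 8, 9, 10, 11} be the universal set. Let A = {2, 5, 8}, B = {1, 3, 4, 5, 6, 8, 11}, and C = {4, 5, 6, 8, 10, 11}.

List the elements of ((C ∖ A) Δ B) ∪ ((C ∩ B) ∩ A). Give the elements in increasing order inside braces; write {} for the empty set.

{1, 3, 5, 8, 10}

C ∖ A = {4, 6, 10, 11}
(C ∖ A) Δ B = {1, 3, 5, 8, 10}
C ∩ B = {4, 5, 6, 8, 11}
(C ∩ B) ∩ A = {5, 8}
((C ∖ A) Δ B) ∪ ((C ∩ B) ∩ A) = {1, 3, 5, 8, 10}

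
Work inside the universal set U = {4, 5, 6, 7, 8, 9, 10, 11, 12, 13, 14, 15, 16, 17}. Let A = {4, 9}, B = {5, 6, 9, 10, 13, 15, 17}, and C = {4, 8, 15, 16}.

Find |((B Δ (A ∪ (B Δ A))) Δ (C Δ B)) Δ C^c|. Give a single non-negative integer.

6

B Δ A = {4, 5, 6, 10, 13, 15, 17}
A ∪ (B Δ A) = {4, 5, 6, 9, 10, 13, 15, 17}
B Δ (A ∪ (B Δ A)) = {4}
C Δ B = {4, 5, 6, 8, 9, 10, 13, 16, 17}
(B Δ (A ∪ (B Δ A))) Δ (C Δ B) = {5, 6, 8, 9, 10, 13, 16, 17}
C^c = {5, 6, 7, 9, 10, 11, 12, 13, 14, 17}
((B Δ (A ∪ (B Δ A))) Δ (C Δ B)) Δ C^c = {7, 8, 11, 12, 14, 16}
|((B Δ (A ∪ (B Δ A))) Δ (C Δ B)) Δ C^c| = 6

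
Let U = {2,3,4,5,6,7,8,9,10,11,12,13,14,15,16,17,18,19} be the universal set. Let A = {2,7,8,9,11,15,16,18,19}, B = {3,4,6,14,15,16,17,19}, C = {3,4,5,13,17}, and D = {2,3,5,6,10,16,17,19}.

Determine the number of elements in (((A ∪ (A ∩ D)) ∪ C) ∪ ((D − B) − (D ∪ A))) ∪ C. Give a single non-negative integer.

A ∩ D = {2,16,19}
A ∪ (A ∩ D) = {2,7,8,9,11,15,16,18,19}
(A ∪ (A ∩ D)) ∪ C = {2,3,4,5,7,8,9,11,13,15,16,17,18,19}
D − B = {2,5,10}
D ∪ A = {2,3,5,6,7,8,9,10,11,15,16,17,18,19}
(D − B) − (D ∪ A) = {}
((A ∪ (A ∩ D)) ∪ C) ∪ ((D − B) − (D ∪ A)) = {2,3,4,5,7,8,9,11,13,15,16,17,18,19}
(((A ∪ (A ∩ D)) ∪ C) ∪ ((D − B) − (D ∪ A))) ∪ C = {2,3,4,5,7,8,9,11,13,15,16,17,18,19}
|(((A ∪ (A ∩ D)) ∪ C) ∪ ((D − B) − (D ∪ A))) ∪ C| = 14

14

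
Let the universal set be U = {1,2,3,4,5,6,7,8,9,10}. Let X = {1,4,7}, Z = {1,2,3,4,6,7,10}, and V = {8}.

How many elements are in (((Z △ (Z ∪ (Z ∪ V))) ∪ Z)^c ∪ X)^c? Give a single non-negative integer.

Z ∪ V = {1,2,3,4,6,7,8,10}
Z ∪ (Z ∪ V) = {1,2,3,4,6,7,8,10}
Z △ (Z ∪ (Z ∪ V)) = {8}
(Z △ (Z ∪ (Z ∪ V))) ∪ Z = {1,2,3,4,6,7,8,10}
((Z △ (Z ∪ (Z ∪ V))) ∪ Z)^c = {5,9}
((Z △ (Z ∪ (Z ∪ V))) ∪ Z)^c ∪ X = {1,4,5,7,9}
(((Z △ (Z ∪ (Z ∪ V))) ∪ Z)^c ∪ X)^c = {2,3,6,8,10}
|(((Z △ (Z ∪ (Z ∪ V))) ∪ Z)^c ∪ X)^c| = 5

5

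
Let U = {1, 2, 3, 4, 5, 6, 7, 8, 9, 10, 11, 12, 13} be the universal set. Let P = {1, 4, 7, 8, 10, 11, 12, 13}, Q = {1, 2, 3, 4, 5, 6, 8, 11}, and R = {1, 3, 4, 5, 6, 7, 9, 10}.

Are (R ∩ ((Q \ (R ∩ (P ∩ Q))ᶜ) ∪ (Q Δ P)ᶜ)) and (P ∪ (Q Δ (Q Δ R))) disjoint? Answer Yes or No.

No

P ∩ Q = {1, 4, 8, 11}
R ∩ (P ∩ Q) = {1, 4}
(R ∩ (P ∩ Q))ᶜ = {2, 3, 5, 6, 7, 8, 9, 10, 11, 12, 13}
Q \ (R ∩ (P ∩ Q))ᶜ = {1, 4}
Q Δ P = {2, 3, 5, 6, 7, 10, 12, 13}
(Q Δ P)ᶜ = {1, 4, 8, 9, 11}
(Q \ (R ∩ (P ∩ Q))ᶜ) ∪ (Q Δ P)ᶜ = {1, 4, 8, 9, 11}
R ∩ ((Q \ (R ∩ (P ∩ Q))ᶜ) ∪ (Q Δ P)ᶜ) = {1, 4, 9}
Q Δ R = {2, 7, 8, 9, 10, 11}
Q Δ (Q Δ R) = {1, 3, 4, 5, 6, 7, 9, 10}
P ∪ (Q Δ (Q Δ R)) = {1, 3, 4, 5, 6, 7, 8, 9, 10, 11, 12, 13}
1 lies in both, so they are not disjoint.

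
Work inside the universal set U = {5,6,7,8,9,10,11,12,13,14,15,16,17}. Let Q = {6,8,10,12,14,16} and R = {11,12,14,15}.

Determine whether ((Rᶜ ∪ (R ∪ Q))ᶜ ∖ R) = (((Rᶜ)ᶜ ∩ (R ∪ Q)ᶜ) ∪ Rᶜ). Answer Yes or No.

Rᶜ = {5,6,7,8,9,10,13,16,17}
R ∪ Q = {6,8,10,11,12,14,15,16}
Rᶜ ∪ (R ∪ Q) = {5,6,7,8,9,10,11,12,13,14,15,16,17}
(Rᶜ ∪ (R ∪ Q))ᶜ = {}
(Rᶜ ∪ (R ∪ Q))ᶜ ∖ R = {}
(Rᶜ)ᶜ = {11,12,14,15}
(R ∪ Q)ᶜ = {5,7,9,13,17}
(Rᶜ)ᶜ ∩ (R ∪ Q)ᶜ = {}
((Rᶜ)ᶜ ∩ (R ∪ Q)ᶜ) ∪ Rᶜ = {5,6,7,8,9,10,13,16,17}
5 ∈ ((Rᶜ)ᶜ ∩ (R ∪ Q)ᶜ) ∪ Rᶜ but 5 ∉ (Rᶜ ∪ (R ∪ Q))ᶜ ∖ R, so they differ.

No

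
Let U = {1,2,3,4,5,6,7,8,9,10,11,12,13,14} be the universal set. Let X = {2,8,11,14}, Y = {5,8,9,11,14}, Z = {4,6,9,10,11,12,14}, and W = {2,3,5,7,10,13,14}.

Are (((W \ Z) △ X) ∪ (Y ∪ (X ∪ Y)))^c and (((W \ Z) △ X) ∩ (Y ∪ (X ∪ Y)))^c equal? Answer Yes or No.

No

W \ Z = {2,3,5,7,13}
(W \ Z) △ X = {3,5,7,8,11,13,14}
X ∪ Y = {2,5,8,9,11,14}
Y ∪ (X ∪ Y) = {2,5,8,9,11,14}
((W \ Z) △ X) ∪ (Y ∪ (X ∪ Y)) = {2,3,5,7,8,9,11,13,14}
(((W \ Z) △ X) ∪ (Y ∪ (X ∪ Y)))^c = {1,4,6,10,12}
((W \ Z) △ X) ∩ (Y ∪ (X ∪ Y)) = {5,8,11,14}
(((W \ Z) △ X) ∩ (Y ∪ (X ∪ Y)))^c = {1,2,3,4,6,7,9,10,12,13}
2 ∈ (((W \ Z) △ X) ∩ (Y ∪ (X ∪ Y)))^c but 2 ∉ (((W \ Z) △ X) ∪ (Y ∪ (X ∪ Y)))^c, so they differ.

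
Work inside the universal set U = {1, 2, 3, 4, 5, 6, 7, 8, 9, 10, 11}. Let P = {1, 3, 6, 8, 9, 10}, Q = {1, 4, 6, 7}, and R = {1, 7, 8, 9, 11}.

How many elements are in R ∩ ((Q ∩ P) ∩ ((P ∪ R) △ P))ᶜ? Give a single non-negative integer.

5

Q ∩ P = {1, 6}
P ∪ R = {1, 3, 6, 7, 8, 9, 10, 11}
(P ∪ R) △ P = {7, 11}
(Q ∩ P) ∩ ((P ∪ R) △ P) = {}
((Q ∩ P) ∩ ((P ∪ R) △ P))ᶜ = {1, 2, 3, 4, 5, 6, 7, 8, 9, 10, 11}
R ∩ ((Q ∩ P) ∩ ((P ∪ R) △ P))ᶜ = {1, 7, 8, 9, 11}
|R ∩ ((Q ∩ P) ∩ ((P ∪ R) △ P))ᶜ| = 5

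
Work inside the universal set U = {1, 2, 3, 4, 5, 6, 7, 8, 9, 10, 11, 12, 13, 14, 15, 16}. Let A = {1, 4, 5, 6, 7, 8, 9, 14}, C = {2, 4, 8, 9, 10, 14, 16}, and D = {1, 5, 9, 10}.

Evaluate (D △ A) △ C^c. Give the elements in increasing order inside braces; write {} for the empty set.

{1, 3, 4, 5, 8, 10, 11, 12, 13, 14, 15}

D △ A = {4, 6, 7, 8, 10, 14}
C^c = {1, 3, 5, 6, 7, 11, 12, 13, 15}
(D △ A) △ C^c = {1, 3, 4, 5, 8, 10, 11, 12, 13, 14, 15}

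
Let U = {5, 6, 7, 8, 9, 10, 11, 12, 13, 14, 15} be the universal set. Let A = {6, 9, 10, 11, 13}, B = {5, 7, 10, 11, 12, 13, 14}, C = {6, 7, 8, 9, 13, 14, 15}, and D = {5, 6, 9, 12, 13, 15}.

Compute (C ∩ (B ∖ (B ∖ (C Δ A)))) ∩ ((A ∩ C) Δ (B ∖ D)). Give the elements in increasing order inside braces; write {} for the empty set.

{7, 14}

C Δ A = {7, 8, 10, 11, 14, 15}
B ∖ (C Δ A) = {5, 12, 13}
B ∖ (B ∖ (C Δ A)) = {7, 10, 11, 14}
C ∩ (B ∖ (B ∖ (C Δ A))) = {7, 14}
A ∩ C = {6, 9, 13}
B ∖ D = {7, 10, 11, 14}
(A ∩ C) Δ (B ∖ D) = {6, 7, 9, 10, 11, 13, 14}
(C ∩ (B ∖ (B ∖ (C Δ A)))) ∩ ((A ∩ C) Δ (B ∖ D)) = {7, 14}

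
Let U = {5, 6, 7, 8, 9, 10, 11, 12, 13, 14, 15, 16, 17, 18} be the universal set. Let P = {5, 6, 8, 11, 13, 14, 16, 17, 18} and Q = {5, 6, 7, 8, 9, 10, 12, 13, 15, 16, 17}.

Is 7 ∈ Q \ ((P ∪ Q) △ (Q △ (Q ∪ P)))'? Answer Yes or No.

7 ∉ P and 7 ∈ Q, so 7 ∈ P ∪ Q
7 ∈ Q and 7 ∉ P, so 7 ∈ Q ∪ P
7 ∈ Q and 7 ∈ (Q ∪ P), so 7 ∉ Q △ (Q ∪ P)
7 ∈ (P ∪ Q) and 7 ∉ (Q △ (Q ∪ P)), so 7 ∈ (P ∪ Q) △ (Q △ (Q ∪ P))
7 ∉ ((P ∪ Q) △ (Q △ (Q ∪ P)))' since 7 ∈ ((P ∪ Q) △ (Q △ (Q ∪ P)))
7 ∈ Q and 7 ∉ ((P ∪ Q) △ (Q △ (Q ∪ P)))', so 7 ∈ Q \ ((P ∪ Q) △ (Q △ (Q ∪ P)))'

Yes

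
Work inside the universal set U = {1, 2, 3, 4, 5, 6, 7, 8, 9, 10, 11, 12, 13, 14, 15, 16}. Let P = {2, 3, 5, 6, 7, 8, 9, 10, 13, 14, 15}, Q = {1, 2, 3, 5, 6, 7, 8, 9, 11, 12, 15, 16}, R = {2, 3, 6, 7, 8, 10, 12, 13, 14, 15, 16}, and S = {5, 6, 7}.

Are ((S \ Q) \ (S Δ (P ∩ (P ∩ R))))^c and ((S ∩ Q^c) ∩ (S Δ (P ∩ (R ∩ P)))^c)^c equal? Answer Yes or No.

S \ Q = {}
P ∩ R = {2, 3, 6, 7, 8, 10, 13, 14, 15}
P ∩ (P ∩ R) = {2, 3, 6, 7, 8, 10, 13, 14, 15}
S Δ (P ∩ (P ∩ R)) = {2, 3, 5, 8, 10, 13, 14, 15}
(S \ Q) \ (S Δ (P ∩ (P ∩ R))) = {}
((S \ Q) \ (S Δ (P ∩ (P ∩ R))))^c = {1, 2, 3, 4, 5, 6, 7, 8, 9, 10, 11, 12, 13, 14, 15, 16}
Q^c = {4, 10, 13, 14}
S ∩ Q^c = {}
R ∩ P = {2, 3, 6, 7, 8, 10, 13, 14, 15}
P ∩ (R ∩ P) = {2, 3, 6, 7, 8, 10, 13, 14, 15}
S Δ (P ∩ (R ∩ P)) = {2, 3, 5, 8, 10, 13, 14, 15}
(S Δ (P ∩ (R ∩ P)))^c = {1, 4, 6, 7, 9, 11, 12, 16}
(S ∩ Q^c) ∩ (S Δ (P ∩ (R ∩ P)))^c = {}
((S ∩ Q^c) ∩ (S Δ (P ∩ (R ∩ P)))^c)^c = {1, 2, 3, 4, 5, 6, 7, 8, 9, 10, 11, 12, 13, 14, 15, 16}
Both equal {1, 2, 3, 4, 5, 6, 7, 8, 9, 10, 11, 12, 13, 14, 15, 16}, so ((S \ Q) \ (S Δ (P ∩ (P ∩ R))))^c = ((S ∩ Q^c) ∩ (S Δ (P ∩ (R ∩ P)))^c)^c.

Yes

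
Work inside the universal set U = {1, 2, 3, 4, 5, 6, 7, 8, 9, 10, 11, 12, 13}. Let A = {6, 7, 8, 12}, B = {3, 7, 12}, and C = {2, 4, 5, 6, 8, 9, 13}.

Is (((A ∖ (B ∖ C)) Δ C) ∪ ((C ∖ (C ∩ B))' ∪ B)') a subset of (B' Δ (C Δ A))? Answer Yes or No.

B ∖ C = {3, 7, 12}
A ∖ (B ∖ C) = {6, 8}
(A ∖ (B ∖ C)) Δ C = {2, 4, 5, 9, 13}
C ∩ B = {}
C ∖ (C ∩ B) = {2, 4, 5, 6, 8, 9, 13}
(C ∖ (C ∩ B))' = {1, 3, 7, 10, 11, 12}
(C ∖ (C ∩ B))' ∪ B = {1, 3, 7, 10, 11, 12}
((C ∖ (C ∩ B))' ∪ B)' = {2, 4, 5, 6, 8, 9, 13}
((A ∖ (B ∖ C)) Δ C) ∪ ((C ∖ (C ∩ B))' ∪ B)' = {2, 4, 5, 6, 8, 9, 13}
B' = {1, 2, 4, 5, 6, 8, 9, 10, 11, 13}
C Δ A = {2, 4, 5, 7, 9, 12, 13}
B' Δ (C Δ A) = {1, 6, 7, 8, 10, 11, 12}
2 ∈ ((A ∖ (B ∖ C)) Δ C) ∪ ((C ∖ (C ∩ B))' ∪ B)' but 2 ∉ B' Δ (C Δ A), so the inclusion fails.

No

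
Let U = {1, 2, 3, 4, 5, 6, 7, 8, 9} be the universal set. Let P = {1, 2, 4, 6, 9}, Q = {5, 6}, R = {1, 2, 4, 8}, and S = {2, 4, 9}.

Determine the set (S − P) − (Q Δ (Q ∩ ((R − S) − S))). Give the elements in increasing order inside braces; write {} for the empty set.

{}

S − P = {}
R − S = {1, 8}
(R − S) − S = {1, 8}
Q ∩ ((R − S) − S) = {}
Q Δ (Q ∩ ((R − S) − S)) = {5, 6}
(S − P) − (Q Δ (Q ∩ ((R − S) − S))) = {}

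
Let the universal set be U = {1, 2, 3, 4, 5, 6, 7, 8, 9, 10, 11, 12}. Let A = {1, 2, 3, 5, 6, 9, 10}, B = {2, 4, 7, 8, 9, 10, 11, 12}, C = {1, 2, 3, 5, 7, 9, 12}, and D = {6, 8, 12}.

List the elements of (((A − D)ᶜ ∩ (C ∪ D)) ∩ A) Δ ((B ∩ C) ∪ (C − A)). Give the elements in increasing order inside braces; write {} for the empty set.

A − D = {1, 2, 3, 5, 9, 10}
(A − D)ᶜ = {4, 6, 7, 8, 11, 12}
C ∪ D = {1, 2, 3, 5, 6, 7, 8, 9, 12}
(A − D)ᶜ ∩ (C ∪ D) = {6, 7, 8, 12}
((A − D)ᶜ ∩ (C ∪ D)) ∩ A = {6}
B ∩ C = {2, 7, 9, 12}
C − A = {7, 12}
(B ∩ C) ∪ (C − A) = {2, 7, 9, 12}
(((A − D)ᶜ ∩ (C ∪ D)) ∩ A) Δ ((B ∩ C) ∪ (C − A)) = {2, 6, 7, 9, 12}

{2, 6, 7, 9, 12}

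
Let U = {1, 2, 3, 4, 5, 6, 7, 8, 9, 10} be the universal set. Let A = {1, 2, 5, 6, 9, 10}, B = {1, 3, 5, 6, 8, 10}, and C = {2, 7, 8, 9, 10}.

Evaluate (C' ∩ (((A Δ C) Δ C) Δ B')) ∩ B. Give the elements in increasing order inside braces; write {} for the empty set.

{1, 5, 6}

C' = {1, 3, 4, 5, 6}
A Δ C = {1, 5, 6, 7, 8}
(A Δ C) Δ C = {1, 2, 5, 6, 9, 10}
B' = {2, 4, 7, 9}
((A Δ C) Δ C) Δ B' = {1, 4, 5, 6, 7, 10}
C' ∩ (((A Δ C) Δ C) Δ B') = {1, 4, 5, 6}
(C' ∩ (((A Δ C) Δ C) Δ B')) ∩ B = {1, 5, 6}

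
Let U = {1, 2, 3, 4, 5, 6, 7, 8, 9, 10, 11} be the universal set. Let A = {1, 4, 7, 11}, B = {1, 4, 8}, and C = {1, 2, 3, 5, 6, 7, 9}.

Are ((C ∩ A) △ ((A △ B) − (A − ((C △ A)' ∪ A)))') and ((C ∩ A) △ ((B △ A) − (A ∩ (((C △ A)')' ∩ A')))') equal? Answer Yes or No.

C ∩ A = {1, 7}
A △ B = {7, 8, 11}
C △ A = {2, 3, 4, 5, 6, 9, 11}
(C △ A)' = {1, 7, 8, 10}
(C △ A)' ∪ A = {1, 4, 7, 8, 10, 11}
A − ((C △ A)' ∪ A) = {}
(A △ B) − (A − ((C △ A)' ∪ A)) = {7, 8, 11}
((A △ B) − (A − ((C △ A)' ∪ A)))' = {1, 2, 3, 4, 5, 6, 9, 10}
(C ∩ A) △ ((A △ B) − (A − ((C △ A)' ∪ A)))' = {2, 3, 4, 5, 6, 7, 9, 10}
B △ A = {7, 8, 11}
((C △ A)')' = {2, 3, 4, 5, 6, 9, 11}
A' = {2, 3, 5, 6, 8, 9, 10}
((C △ A)')' ∩ A' = {2, 3, 5, 6, 9}
A ∩ (((C △ A)')' ∩ A') = {}
(B △ A) − (A ∩ (((C △ A)')' ∩ A')) = {7, 8, 11}
((B △ A) − (A ∩ (((C △ A)')' ∩ A')))' = {1, 2, 3, 4, 5, 6, 9, 10}
(C ∩ A) △ ((B △ A) − (A ∩ (((C △ A)')' ∩ A')))' = {2, 3, 4, 5, 6, 7, 9, 10}
Both equal {2, 3, 4, 5, 6, 7, 9, 10}, so (C ∩ A) △ ((A △ B) − (A − ((C △ A)' ∪ A)))' = (C ∩ A) △ ((B △ A) − (A ∩ (((C △ A)')' ∩ A')))'.

Yes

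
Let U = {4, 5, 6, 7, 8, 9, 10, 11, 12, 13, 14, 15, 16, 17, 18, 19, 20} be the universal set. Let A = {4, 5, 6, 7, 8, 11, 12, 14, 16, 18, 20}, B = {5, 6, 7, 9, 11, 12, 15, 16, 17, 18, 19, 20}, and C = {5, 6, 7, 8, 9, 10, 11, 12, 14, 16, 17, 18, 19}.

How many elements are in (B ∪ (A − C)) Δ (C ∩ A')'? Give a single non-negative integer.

A − C = {4, 20}
B ∪ (A − C) = {4, 5, 6, 7, 9, 11, 12, 15, 16, 17, 18, 19, 20}
A' = {9, 10, 13, 15, 17, 19}
C ∩ A' = {9, 10, 17, 19}
(C ∩ A')' = {4, 5, 6, 7, 8, 11, 12, 13, 14, 15, 16, 18, 20}
(B ∪ (A − C)) Δ (C ∩ A')' = {8, 9, 13, 14, 17, 19}
|(B ∪ (A − C)) Δ (C ∩ A')'| = 6

6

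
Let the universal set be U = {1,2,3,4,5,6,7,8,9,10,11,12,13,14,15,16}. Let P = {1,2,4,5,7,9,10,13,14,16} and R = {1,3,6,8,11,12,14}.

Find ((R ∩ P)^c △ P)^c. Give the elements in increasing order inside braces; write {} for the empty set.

R ∩ P = {1,14}
(R ∩ P)^c = {2,3,4,5,6,7,8,9,10,11,12,13,15,16}
(R ∩ P)^c △ P = {1,3,6,8,11,12,14,15}
((R ∩ P)^c △ P)^c = {2,4,5,7,9,10,13,16}

{2,4,5,7,9,10,13,16}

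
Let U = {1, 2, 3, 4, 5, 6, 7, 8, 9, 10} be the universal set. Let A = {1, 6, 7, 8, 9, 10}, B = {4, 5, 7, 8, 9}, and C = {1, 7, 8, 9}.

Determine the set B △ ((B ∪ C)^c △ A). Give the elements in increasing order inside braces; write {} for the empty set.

B ∪ C = {1, 4, 5, 7, 8, 9}
(B ∪ C)^c = {2, 3, 6, 10}
(B ∪ C)^c △ A = {1, 2, 3, 7, 8, 9}
B △ ((B ∪ C)^c △ A) = {1, 2, 3, 4, 5}

{1, 2, 3, 4, 5}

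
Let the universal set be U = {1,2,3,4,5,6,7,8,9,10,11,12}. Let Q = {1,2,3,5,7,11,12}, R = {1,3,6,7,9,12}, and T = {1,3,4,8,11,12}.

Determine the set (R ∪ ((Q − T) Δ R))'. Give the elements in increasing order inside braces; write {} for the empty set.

{4,8,10,11}

Q − T = {2,5,7}
(Q − T) Δ R = {1,2,3,5,6,9,12}
R ∪ ((Q − T) Δ R) = {1,2,3,5,6,7,9,12}
(R ∪ ((Q − T) Δ R))' = {4,8,10,11}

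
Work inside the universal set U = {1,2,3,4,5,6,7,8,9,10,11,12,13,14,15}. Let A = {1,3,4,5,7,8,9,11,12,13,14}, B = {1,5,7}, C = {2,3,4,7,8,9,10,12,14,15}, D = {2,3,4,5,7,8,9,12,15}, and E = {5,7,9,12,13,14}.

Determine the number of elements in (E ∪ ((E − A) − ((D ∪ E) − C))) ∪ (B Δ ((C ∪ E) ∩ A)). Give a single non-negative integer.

E − A = {}
D ∪ E = {2,3,4,5,7,8,9,12,13,14,15}
(D ∪ E) − C = {5,13}
(E − A) − ((D ∪ E) − C) = {}
E ∪ ((E − A) − ((D ∪ E) − C)) = {5,7,9,12,13,14}
C ∪ E = {2,3,4,5,7,8,9,10,12,13,14,15}
(C ∪ E) ∩ A = {3,4,5,7,8,9,12,13,14}
B Δ ((C ∪ E) ∩ A) = {1,3,4,8,9,12,13,14}
(E ∪ ((E − A) − ((D ∪ E) − C))) ∪ (B Δ ((C ∪ E) ∩ A)) = {1,3,4,5,7,8,9,12,13,14}
|(E ∪ ((E − A) − ((D ∪ E) − C))) ∪ (B Δ ((C ∪ E) ∩ A))| = 10

10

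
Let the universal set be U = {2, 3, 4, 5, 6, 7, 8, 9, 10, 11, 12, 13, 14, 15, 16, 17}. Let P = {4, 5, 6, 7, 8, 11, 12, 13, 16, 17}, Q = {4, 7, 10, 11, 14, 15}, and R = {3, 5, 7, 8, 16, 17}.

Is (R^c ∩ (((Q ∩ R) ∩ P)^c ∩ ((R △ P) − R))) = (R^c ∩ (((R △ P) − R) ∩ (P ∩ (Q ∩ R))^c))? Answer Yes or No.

R^c = {2, 4, 6, 9, 10, 11, 12, 13, 14, 15}
Q ∩ R = {7}
(Q ∩ R) ∩ P = {7}
((Q ∩ R) ∩ P)^c = {2, 3, 4, 5, 6, 8, 9, 10, 11, 12, 13, 14, 15, 16, 17}
R △ P = {3, 4, 6, 11, 12, 13}
(R △ P) − R = {4, 6, 11, 12, 13}
((Q ∩ R) ∩ P)^c ∩ ((R △ P) − R) = {4, 6, 11, 12, 13}
R^c ∩ (((Q ∩ R) ∩ P)^c ∩ ((R △ P) − R)) = {4, 6, 11, 12, 13}
P ∩ (Q ∩ R) = {7}
(P ∩ (Q ∩ R))^c = {2, 3, 4, 5, 6, 8, 9, 10, 11, 12, 13, 14, 15, 16, 17}
((R △ P) − R) ∩ (P ∩ (Q ∩ R))^c = {4, 6, 11, 12, 13}
R^c ∩ (((R △ P) − R) ∩ (P ∩ (Q ∩ R))^c) = {4, 6, 11, 12, 13}
Both equal {4, 6, 11, 12, 13}, so R^c ∩ (((Q ∩ R) ∩ P)^c ∩ ((R △ P) − R)) = R^c ∩ (((R △ P) − R) ∩ (P ∩ (Q ∩ R))^c).

Yes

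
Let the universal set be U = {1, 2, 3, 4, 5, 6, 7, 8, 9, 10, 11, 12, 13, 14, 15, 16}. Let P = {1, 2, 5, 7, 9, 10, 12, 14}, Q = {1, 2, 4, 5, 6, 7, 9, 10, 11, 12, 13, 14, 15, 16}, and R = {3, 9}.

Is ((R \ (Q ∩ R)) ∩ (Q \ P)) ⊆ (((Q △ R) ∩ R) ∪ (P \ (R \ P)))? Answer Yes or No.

Q ∩ R = {9}
R \ (Q ∩ R) = {3}
Q \ P = {4, 6, 11, 13, 15, 16}
(R \ (Q ∩ R)) ∩ (Q \ P) = {}
Q △ R = {1, 2, 3, 4, 5, 6, 7, 10, 11, 12, 13, 14, 15, 16}
(Q △ R) ∩ R = {3}
R \ P = {3}
P \ (R \ P) = {1, 2, 5, 7, 9, 10, 12, 14}
((Q △ R) ∩ R) ∪ (P \ (R \ P)) = {1, 2, 3, 5, 7, 9, 10, 12, 14}
Every element of {} is in {1, 2, 3, 5, 7, 9, 10, 12, 14}, so (R \ (Q ∩ R)) ∩ (Q \ P) ⊆ ((Q △ R) ∩ R) ∪ (P \ (R \ P)).

Yes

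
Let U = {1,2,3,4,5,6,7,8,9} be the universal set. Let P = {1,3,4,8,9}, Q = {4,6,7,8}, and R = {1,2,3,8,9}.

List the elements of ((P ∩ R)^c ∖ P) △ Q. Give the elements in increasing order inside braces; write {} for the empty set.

P ∩ R = {1,3,8,9}
(P ∩ R)^c = {2,4,5,6,7}
(P ∩ R)^c ∖ P = {2,5,6,7}
((P ∩ R)^c ∖ P) △ Q = {2,4,5,8}

{2,4,5,8}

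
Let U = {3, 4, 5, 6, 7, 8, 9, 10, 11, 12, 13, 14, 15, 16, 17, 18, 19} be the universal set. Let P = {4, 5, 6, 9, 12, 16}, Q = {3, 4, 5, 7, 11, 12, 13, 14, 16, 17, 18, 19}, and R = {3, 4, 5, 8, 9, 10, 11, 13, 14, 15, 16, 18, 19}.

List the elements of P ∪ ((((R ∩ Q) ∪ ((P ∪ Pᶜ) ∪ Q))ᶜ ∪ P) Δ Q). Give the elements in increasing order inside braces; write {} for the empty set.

{3, 4, 5, 6, 7, 9, 11, 12, 13, 14, 16, 17, 18, 19}

R ∩ Q = {3, 4, 5, 11, 13, 14, 16, 18, 19}
Pᶜ = {3, 7, 8, 10, 11, 13, 14, 15, 17, 18, 19}
P ∪ Pᶜ = {3, 4, 5, 6, 7, 8, 9, 10, 11, 12, 13, 14, 15, 16, 17, 18, 19}
(P ∪ Pᶜ) ∪ Q = {3, 4, 5, 6, 7, 8, 9, 10, 11, 12, 13, 14, 15, 16, 17, 18, 19}
(R ∩ Q) ∪ ((P ∪ Pᶜ) ∪ Q) = {3, 4, 5, 6, 7, 8, 9, 10, 11, 12, 13, 14, 15, 16, 17, 18, 19}
((R ∩ Q) ∪ ((P ∪ Pᶜ) ∪ Q))ᶜ = {}
((R ∩ Q) ∪ ((P ∪ Pᶜ) ∪ Q))ᶜ ∪ P = {4, 5, 6, 9, 12, 16}
(((R ∩ Q) ∪ ((P ∪ Pᶜ) ∪ Q))ᶜ ∪ P) Δ Q = {3, 6, 7, 9, 11, 13, 14, 17, 18, 19}
P ∪ ((((R ∩ Q) ∪ ((P ∪ Pᶜ) ∪ Q))ᶜ ∪ P) Δ Q) = {3, 4, 5, 6, 7, 9, 11, 12, 13, 14, 16, 17, 18, 19}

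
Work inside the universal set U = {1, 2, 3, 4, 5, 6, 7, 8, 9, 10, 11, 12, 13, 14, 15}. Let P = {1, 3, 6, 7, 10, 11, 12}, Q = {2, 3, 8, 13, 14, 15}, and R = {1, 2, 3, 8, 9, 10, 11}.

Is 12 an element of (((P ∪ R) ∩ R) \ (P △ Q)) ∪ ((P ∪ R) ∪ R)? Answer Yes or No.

Yes

12 ∈ P and 12 ∉ R, so 12 ∈ P ∪ R
12 ∈ (P ∪ R) and 12 ∉ R, so 12 ∉ (P ∪ R) ∩ R
12 ∈ P and 12 ∉ Q, so 12 ∈ P △ Q
12 ∉ ((P ∪ R) ∩ R) and 12 ∈ (P △ Q), so 12 ∉ ((P ∪ R) ∩ R) \ (P △ Q)
12 ∈ P and 12 ∉ R, so 12 ∈ P ∪ R
12 ∈ (P ∪ R) and 12 ∉ R, so 12 ∈ (P ∪ R) ∪ R
12 ∉ (((P ∪ R) ∩ R) \ (P △ Q)) and 12 ∈ ((P ∪ R) ∪ R), so 12 ∈ (((P ∪ R) ∩ R) \ (P △ Q)) ∪ ((P ∪ R) ∪ R)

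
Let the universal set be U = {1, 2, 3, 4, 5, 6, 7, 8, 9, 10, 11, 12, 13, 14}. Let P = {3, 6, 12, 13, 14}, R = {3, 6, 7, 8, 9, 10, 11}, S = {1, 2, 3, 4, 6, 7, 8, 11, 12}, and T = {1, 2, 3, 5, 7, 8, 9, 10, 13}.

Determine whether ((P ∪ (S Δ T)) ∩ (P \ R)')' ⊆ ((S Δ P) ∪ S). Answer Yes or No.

Yes

S Δ T = {4, 5, 6, 9, 10, 11, 12, 13}
P ∪ (S Δ T) = {3, 4, 5, 6, 9, 10, 11, 12, 13, 14}
P \ R = {12, 13, 14}
(P \ R)' = {1, 2, 3, 4, 5, 6, 7, 8, 9, 10, 11}
(P ∪ (S Δ T)) ∩ (P \ R)' = {3, 4, 5, 6, 9, 10, 11}
((P ∪ (S Δ T)) ∩ (P \ R)')' = {1, 2, 7, 8, 12, 13, 14}
S Δ P = {1, 2, 4, 7, 8, 11, 13, 14}
(S Δ P) ∪ S = {1, 2, 3, 4, 6, 7, 8, 11, 12, 13, 14}
Every element of {1, 2, 7, 8, 12, 13, 14} is in {1, 2, 3, 4, 6, 7, 8, 11, 12, 13, 14}, so ((P ∪ (S Δ T)) ∩ (P \ R)')' ⊆ (S Δ P) ∪ S.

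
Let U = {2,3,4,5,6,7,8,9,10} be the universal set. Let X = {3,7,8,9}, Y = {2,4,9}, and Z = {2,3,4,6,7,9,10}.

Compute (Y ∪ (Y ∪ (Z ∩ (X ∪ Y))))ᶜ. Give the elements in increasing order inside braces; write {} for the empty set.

{5,6,8,10}

X ∪ Y = {2,3,4,7,8,9}
Z ∩ (X ∪ Y) = {2,3,4,7,9}
Y ∪ (Z ∩ (X ∪ Y)) = {2,3,4,7,9}
Y ∪ (Y ∪ (Z ∩ (X ∪ Y))) = {2,3,4,7,9}
(Y ∪ (Y ∪ (Z ∩ (X ∪ Y))))ᶜ = {5,6,8,10}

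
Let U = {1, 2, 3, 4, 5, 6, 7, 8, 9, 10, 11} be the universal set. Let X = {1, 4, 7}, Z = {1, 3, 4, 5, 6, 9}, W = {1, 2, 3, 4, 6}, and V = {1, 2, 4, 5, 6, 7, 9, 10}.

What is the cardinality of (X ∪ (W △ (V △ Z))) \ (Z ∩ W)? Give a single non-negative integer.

V △ Z = {2, 3, 7, 10}
W △ (V △ Z) = {1, 4, 6, 7, 10}
X ∪ (W △ (V △ Z)) = {1, 4, 6, 7, 10}
Z ∩ W = {1, 3, 4, 6}
(X ∪ (W △ (V △ Z))) \ (Z ∩ W) = {7, 10}
|(X ∪ (W △ (V △ Z))) \ (Z ∩ W)| = 2

2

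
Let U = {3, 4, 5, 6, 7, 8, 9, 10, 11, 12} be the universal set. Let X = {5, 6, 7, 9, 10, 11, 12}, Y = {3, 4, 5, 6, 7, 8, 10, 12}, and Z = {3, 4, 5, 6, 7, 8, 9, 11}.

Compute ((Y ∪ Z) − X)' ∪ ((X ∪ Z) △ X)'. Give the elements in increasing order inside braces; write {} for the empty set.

{5, 6, 7, 9, 10, 11, 12}

Y ∪ Z = {3, 4, 5, 6, 7, 8, 9, 10, 11, 12}
(Y ∪ Z) − X = {3, 4, 8}
((Y ∪ Z) − X)' = {5, 6, 7, 9, 10, 11, 12}
X ∪ Z = {3, 4, 5, 6, 7, 8, 9, 10, 11, 12}
(X ∪ Z) △ X = {3, 4, 8}
((X ∪ Z) △ X)' = {5, 6, 7, 9, 10, 11, 12}
((Y ∪ Z) − X)' ∪ ((X ∪ Z) △ X)' = {5, 6, 7, 9, 10, 11, 12}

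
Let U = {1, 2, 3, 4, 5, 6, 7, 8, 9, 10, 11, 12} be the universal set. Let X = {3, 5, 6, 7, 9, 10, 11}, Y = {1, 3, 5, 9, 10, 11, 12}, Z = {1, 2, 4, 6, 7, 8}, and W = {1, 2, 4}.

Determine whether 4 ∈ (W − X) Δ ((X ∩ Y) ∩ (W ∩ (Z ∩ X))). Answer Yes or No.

4 ∈ W and 4 ∉ X, so 4 ∈ W − X
4 ∉ X and 4 ∉ Y, so 4 ∉ X ∩ Y
4 ∈ Z and 4 ∉ X, so 4 ∉ Z ∩ X
4 ∈ W and 4 ∉ (Z ∩ X), so 4 ∉ W ∩ (Z ∩ X)
4 ∉ (X ∩ Y) and 4 ∉ (W ∩ (Z ∩ X)), so 4 ∉ (X ∩ Y) ∩ (W ∩ (Z ∩ X))
4 ∈ (W − X) and 4 ∉ ((X ∩ Y) ∩ (W ∩ (Z ∩ X))), so 4 ∈ (W − X) Δ ((X ∩ Y) ∩ (W ∩ (Z ∩ X)))

Yes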